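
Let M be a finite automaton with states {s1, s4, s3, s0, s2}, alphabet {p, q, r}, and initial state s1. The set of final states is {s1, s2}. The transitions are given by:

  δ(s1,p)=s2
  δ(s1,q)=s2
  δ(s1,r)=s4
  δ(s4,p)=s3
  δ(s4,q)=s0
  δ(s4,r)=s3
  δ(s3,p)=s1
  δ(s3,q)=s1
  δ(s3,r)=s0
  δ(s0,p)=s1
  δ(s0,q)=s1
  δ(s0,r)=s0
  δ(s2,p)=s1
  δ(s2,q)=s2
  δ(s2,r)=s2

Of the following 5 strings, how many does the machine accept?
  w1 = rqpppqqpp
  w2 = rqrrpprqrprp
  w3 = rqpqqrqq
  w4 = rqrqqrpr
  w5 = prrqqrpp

w1: Trace: s1 -r-> s4 -q-> s0 -p-> s1 -p-> s2 -p-> s1 -q-> s2 -q-> s2 -p-> s1 -p-> s2  → end s2, accepted
w2: Trace: s1 -r-> s4 -q-> s0 -r-> s0 -r-> s0 -p-> s1 -p-> s2 -r-> s2 -q-> s2 -r-> s2 -p-> s1 -r-> s4 -p-> s3  → end s3, rejected
w3: Trace: s1 -r-> s4 -q-> s0 -p-> s1 -q-> s2 -q-> s2 -r-> s2 -q-> s2 -q-> s2  → end s2, accepted
w4: Trace: s1 -r-> s4 -q-> s0 -r-> s0 -q-> s1 -q-> s2 -r-> s2 -p-> s1 -r-> s4  → end s4, rejected
w5: Trace: s1 -p-> s2 -r-> s2 -r-> s2 -q-> s2 -q-> s2 -r-> s2 -p-> s1 -p-> s2  → end s2, accepted

3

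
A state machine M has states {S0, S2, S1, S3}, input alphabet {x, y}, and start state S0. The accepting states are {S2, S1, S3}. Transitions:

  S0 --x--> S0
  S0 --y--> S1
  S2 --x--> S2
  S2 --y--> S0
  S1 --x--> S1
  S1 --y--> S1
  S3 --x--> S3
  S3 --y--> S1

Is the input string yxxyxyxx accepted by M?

Yes

start at S0
read 'y': S0 → S1
read 'x': S1 → S1
read 'x': S1 → S1
read 'y': S1 → S1
read 'x': S1 → S1
read 'y': S1 → S1
read 'x': S1 → S1
read 'x': S1 → S1
End state S1 is accepting.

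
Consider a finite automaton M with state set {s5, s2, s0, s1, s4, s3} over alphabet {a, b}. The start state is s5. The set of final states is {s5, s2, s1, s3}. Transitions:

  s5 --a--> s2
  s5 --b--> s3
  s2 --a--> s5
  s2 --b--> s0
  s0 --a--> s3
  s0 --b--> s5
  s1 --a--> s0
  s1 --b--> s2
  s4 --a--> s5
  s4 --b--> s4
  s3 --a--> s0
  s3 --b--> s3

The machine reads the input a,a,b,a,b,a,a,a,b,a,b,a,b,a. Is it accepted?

Yes

s5 → s2 → s5 → s3 → s0 → s5 → s2 → s5 → s2 → s0 → s3 → s3 → s0 → s5 → s2
End state s2 is accepting.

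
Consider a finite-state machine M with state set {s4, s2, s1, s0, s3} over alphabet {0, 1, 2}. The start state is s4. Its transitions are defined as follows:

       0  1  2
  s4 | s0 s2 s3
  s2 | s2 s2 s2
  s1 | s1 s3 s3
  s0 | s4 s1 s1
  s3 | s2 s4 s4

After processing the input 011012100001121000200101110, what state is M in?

s2

Trace: s4 -0-> s0 -1-> s1 -1-> s3 -0-> s2 -1-> s2 -2-> s2 -1-> s2 -0-> s2 -0-> s2 -0-> s2 -0-> s2 -1-> s2 -1-> s2 -2-> s2 -1-> s2 -0-> s2 -0-> s2 -0-> s2 -2-> s2 -0-> s2 -0-> s2 -1-> s2 -0-> s2 -1-> s2 -1-> s2 -1-> s2 -0-> s2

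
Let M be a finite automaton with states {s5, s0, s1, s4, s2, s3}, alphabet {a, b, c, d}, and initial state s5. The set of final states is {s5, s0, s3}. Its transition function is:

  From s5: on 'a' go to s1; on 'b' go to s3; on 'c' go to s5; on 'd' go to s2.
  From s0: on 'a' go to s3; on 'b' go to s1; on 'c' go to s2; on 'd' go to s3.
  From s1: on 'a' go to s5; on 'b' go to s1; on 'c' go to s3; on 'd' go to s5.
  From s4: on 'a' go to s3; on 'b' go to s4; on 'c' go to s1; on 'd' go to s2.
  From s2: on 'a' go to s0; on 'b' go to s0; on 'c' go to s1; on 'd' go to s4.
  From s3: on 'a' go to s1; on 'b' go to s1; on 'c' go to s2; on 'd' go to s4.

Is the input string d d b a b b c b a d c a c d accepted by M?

s5 → s2 → s4 → s4 → s3 → s1 → s1 → s3 → s1 → s5 → s2 → s1 → s5 → s5 → s2
End state s2 is not accepting.

No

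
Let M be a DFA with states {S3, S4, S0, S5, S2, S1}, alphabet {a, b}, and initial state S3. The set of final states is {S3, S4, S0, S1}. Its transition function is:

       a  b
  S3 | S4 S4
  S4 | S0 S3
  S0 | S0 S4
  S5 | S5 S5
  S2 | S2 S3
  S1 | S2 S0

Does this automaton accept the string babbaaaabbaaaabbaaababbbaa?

S3 → S4 → S0 → S4 → S3 → S4 → S0 → S0 → S0 → S4 → S3 → S4 → S0 → S0 → S0 → S4 → S3 → S4 → S0 → S0 → S4 → S0 → S4 → S3 → S4 → S0 → S0
End state S0 is accepting.

Yes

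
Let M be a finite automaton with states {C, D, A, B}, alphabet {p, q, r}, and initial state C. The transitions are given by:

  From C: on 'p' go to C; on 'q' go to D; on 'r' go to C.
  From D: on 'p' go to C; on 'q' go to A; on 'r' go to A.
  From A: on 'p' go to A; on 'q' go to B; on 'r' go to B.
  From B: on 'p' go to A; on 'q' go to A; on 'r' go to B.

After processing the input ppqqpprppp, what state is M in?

A

C → C → C → D → A → A → A → B → A → A → A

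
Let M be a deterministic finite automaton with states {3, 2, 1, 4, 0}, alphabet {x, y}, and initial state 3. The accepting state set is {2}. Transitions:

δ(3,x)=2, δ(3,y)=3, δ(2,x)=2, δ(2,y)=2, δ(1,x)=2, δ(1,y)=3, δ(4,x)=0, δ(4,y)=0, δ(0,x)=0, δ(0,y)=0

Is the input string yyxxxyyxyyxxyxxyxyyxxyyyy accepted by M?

start at 3
read 'y': 3 → 3
read 'y': 3 → 3
read 'x': 3 → 2
read 'x': 2 → 2
read 'x': 2 → 2
read 'y': 2 → 2
read 'y': 2 → 2
read 'x': 2 → 2
read 'y': 2 → 2
read 'y': 2 → 2
read 'x': 2 → 2
read 'x': 2 → 2
read 'y': 2 → 2
read 'x': 2 → 2
read 'x': 2 → 2
read 'y': 2 → 2
read 'x': 2 → 2
read 'y': 2 → 2
read 'y': 2 → 2
read 'x': 2 → 2
read 'x': 2 → 2
read 'y': 2 → 2
read 'y': 2 → 2
read 'y': 2 → 2
read 'y': 2 → 2
End state 2 is accepting.

Yes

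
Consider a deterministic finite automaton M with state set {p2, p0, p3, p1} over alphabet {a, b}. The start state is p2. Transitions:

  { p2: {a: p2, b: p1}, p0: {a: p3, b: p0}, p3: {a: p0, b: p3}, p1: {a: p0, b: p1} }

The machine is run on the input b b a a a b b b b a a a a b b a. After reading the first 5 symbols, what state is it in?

p0

start at p2
read 'b': p2 → p1
read 'b': p1 → p1
read 'a': p1 → p0
read 'a': p0 → p3
read 'a': p3 → p0
After 5 symbols: p0.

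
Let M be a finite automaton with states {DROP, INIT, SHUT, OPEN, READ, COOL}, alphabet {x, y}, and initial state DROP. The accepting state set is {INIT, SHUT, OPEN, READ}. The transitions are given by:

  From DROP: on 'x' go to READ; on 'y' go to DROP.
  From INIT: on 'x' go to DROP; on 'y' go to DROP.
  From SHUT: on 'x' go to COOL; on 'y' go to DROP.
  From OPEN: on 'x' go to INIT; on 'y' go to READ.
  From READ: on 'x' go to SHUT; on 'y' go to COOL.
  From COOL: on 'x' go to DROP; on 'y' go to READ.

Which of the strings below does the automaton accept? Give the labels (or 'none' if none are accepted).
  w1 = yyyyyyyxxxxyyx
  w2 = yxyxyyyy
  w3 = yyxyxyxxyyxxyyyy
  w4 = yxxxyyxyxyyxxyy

w1: DROP → DROP → DROP → DROP → DROP → DROP → DROP → DROP → READ → SHUT → COOL → DROP → DROP → DROP → READ  → end READ, accepted
w2: DROP → DROP → READ → COOL → DROP → DROP → DROP → DROP → DROP  → end DROP, rejected
w3: DROP → DROP → DROP → READ → COOL → DROP → DROP → READ → SHUT → DROP → DROP → READ → SHUT → DROP → DROP → DROP → DROP  → end DROP, rejected
w4: DROP → DROP → READ → SHUT → COOL → READ → COOL → DROP → DROP → READ → COOL → READ → SHUT → COOL → READ → COOL  → end COOL, rejected

w1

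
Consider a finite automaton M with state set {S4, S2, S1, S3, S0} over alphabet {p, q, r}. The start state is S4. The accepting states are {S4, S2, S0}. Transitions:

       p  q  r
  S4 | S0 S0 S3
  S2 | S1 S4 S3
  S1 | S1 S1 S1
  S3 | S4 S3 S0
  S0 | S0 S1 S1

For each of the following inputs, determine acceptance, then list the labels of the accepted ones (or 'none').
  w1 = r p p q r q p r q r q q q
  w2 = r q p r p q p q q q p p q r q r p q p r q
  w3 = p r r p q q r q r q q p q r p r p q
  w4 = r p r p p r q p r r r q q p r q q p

w1: S4 → S3 → S4 → S0 → S1 → S1 → S1 → S1 → S1 → S1 → S1 → S1 → S1 → S1  → end S1, rejected
w2: S4 → S3 → S3 → S4 → S3 → S4 → S0 → S0 → S1 → S1 → S1 → S1 → S1 → S1 → S1 → S1 → S1 → S1 → S1 → S1 → S1 → S1  → end S1, rejected
w3: S4 → S0 → S1 → S1 → S1 → S1 → S1 → S1 → S1 → S1 → S1 → S1 → S1 → S1 → S1 → S1 → S1 → S1 → S1  → end S1, rejected
w4: S4 → S3 → S4 → S3 → S4 → S0 → S1 → S1 → S1 → S1 → S1 → S1 → S1 → S1 → S1 → S1 → S1 → S1 → S1  → end S1, rejected

none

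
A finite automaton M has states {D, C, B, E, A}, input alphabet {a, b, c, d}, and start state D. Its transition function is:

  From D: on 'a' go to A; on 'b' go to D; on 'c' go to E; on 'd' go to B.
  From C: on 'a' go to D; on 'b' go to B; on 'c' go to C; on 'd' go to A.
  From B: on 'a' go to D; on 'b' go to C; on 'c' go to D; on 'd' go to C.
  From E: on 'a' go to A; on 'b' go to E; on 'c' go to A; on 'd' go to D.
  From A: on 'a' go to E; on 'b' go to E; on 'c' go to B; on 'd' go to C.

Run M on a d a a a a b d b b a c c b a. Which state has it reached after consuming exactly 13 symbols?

D

D → A → C → D → A → E → A → E → D → D → D → A → B → D
After 13 symbols: D.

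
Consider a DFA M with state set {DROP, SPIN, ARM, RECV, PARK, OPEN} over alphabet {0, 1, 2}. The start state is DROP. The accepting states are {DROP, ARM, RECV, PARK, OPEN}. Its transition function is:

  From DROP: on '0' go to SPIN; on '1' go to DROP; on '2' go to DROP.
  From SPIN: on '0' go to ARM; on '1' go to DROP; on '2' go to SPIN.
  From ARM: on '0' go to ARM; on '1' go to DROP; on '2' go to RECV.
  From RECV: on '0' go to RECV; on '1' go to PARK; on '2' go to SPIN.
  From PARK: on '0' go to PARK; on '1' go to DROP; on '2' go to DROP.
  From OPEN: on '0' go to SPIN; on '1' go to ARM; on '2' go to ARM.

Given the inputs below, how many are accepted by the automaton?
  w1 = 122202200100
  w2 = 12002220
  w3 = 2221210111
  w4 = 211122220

3

w1: Trace: DROP -1-> DROP -2-> DROP -2-> DROP -2-> DROP -0-> SPIN -2-> SPIN -2-> SPIN -0-> ARM -0-> ARM -1-> DROP -0-> SPIN -0-> ARM  → end ARM, accepted
w2: Trace: DROP -1-> DROP -2-> DROP -0-> SPIN -0-> ARM -2-> RECV -2-> SPIN -2-> SPIN -0-> ARM  → end ARM, accepted
w3: Trace: DROP -2-> DROP -2-> DROP -2-> DROP -1-> DROP -2-> DROP -1-> DROP -0-> SPIN -1-> DROP -1-> DROP -1-> DROP  → end DROP, accepted
w4: Trace: DROP -2-> DROP -1-> DROP -1-> DROP -1-> DROP -2-> DROP -2-> DROP -2-> DROP -2-> DROP -0-> SPIN  → end SPIN, rejected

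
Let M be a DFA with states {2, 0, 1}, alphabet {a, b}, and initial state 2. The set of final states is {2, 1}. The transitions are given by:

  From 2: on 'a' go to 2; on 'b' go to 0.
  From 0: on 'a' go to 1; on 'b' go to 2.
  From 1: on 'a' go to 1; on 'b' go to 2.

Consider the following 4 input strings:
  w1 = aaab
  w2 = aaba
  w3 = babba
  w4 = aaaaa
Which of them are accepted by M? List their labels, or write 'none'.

w2, w3, w4

w1: Trace: 2 -a-> 2 -a-> 2 -a-> 2 -b-> 0  → end 0, rejected
w2: Trace: 2 -a-> 2 -a-> 2 -b-> 0 -a-> 1  → end 1, accepted
w3: Trace: 2 -b-> 0 -a-> 1 -b-> 2 -b-> 0 -a-> 1  → end 1, accepted
w4: Trace: 2 -a-> 2 -a-> 2 -a-> 2 -a-> 2 -a-> 2  → end 2, accepted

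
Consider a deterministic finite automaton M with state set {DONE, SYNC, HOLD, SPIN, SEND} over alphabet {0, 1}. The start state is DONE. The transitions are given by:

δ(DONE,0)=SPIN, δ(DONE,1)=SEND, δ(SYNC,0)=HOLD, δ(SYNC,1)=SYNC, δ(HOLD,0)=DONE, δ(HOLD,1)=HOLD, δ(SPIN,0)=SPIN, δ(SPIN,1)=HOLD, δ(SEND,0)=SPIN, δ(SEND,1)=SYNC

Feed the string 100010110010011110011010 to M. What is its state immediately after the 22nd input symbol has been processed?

Trace: DONE -1-> SEND -0-> SPIN -0-> SPIN -0-> SPIN -1-> HOLD -0-> DONE -1-> SEND -1-> SYNC -0-> HOLD -0-> DONE -1-> SEND -0-> SPIN -0-> SPIN -1-> HOLD -1-> HOLD -1-> HOLD -1-> HOLD -0-> DONE -0-> SPIN -1-> HOLD -1-> HOLD -0-> DONE
After 22 symbols: DONE.

DONE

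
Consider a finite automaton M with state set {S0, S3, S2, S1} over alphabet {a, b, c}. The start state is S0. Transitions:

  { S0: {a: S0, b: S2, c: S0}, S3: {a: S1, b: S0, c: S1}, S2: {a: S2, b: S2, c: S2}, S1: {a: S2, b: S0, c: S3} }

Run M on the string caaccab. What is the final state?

start at S0
read 'c': S0 → S0
read 'a': S0 → S0
read 'a': S0 → S0
read 'c': S0 → S0
read 'c': S0 → S0
read 'a': S0 → S0
read 'b': S0 → S2

S2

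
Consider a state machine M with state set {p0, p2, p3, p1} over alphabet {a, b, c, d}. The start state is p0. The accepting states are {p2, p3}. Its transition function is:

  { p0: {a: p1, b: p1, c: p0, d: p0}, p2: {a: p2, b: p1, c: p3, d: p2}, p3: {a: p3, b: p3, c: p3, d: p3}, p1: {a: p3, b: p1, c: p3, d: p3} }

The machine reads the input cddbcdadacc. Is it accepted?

Trace: p0 -c-> p0 -d-> p0 -d-> p0 -b-> p1 -c-> p3 -d-> p3 -a-> p3 -d-> p3 -a-> p3 -c-> p3 -c-> p3
End state p3 is accepting.

Yes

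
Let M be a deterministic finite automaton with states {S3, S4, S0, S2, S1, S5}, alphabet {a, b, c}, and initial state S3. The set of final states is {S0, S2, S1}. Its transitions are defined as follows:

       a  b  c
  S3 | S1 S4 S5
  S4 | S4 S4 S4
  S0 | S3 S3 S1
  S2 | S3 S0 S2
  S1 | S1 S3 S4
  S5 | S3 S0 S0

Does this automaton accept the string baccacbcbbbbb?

Trace: S3 -b-> S4 -a-> S4 -c-> S4 -c-> S4 -a-> S4 -c-> S4 -b-> S4 -c-> S4 -b-> S4 -b-> S4 -b-> S4 -b-> S4 -b-> S4
End state S4 is not accepting.

No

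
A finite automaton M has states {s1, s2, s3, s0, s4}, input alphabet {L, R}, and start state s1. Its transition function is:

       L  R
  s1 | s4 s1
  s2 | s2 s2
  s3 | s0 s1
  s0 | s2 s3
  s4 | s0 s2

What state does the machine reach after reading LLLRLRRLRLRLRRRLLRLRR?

s1 → s4 → s0 → s2 → s2 → s2 → s2 → s2 → s2 → s2 → s2 → s2 → s2 → s2 → s2 → s2 → s2 → s2 → s2 → s2 → s2 → s2

s2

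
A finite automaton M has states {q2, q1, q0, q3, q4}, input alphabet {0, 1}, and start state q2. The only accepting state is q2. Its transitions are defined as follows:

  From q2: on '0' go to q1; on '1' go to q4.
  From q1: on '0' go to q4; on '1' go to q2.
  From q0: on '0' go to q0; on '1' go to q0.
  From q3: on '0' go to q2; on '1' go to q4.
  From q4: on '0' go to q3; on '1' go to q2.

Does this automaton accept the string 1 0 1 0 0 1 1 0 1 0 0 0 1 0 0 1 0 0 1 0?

Trace: q2 -1-> q4 -0-> q3 -1-> q4 -0-> q3 -0-> q2 -1-> q4 -1-> q2 -0-> q1 -1-> q2 -0-> q1 -0-> q4 -0-> q3 -1-> q4 -0-> q3 -0-> q2 -1-> q4 -0-> q3 -0-> q2 -1-> q4 -0-> q3
End state q3 is not accepting.

No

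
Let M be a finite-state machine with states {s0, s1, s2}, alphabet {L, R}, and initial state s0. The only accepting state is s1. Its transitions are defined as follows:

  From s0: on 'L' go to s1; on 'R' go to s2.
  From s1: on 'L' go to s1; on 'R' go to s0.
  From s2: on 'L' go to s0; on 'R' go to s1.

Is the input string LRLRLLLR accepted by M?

start at s0
read 'L': s0 → s1
read 'R': s1 → s0
read 'L': s0 → s1
read 'R': s1 → s0
read 'L': s0 → s1
read 'L': s1 → s1
read 'L': s1 → s1
read 'R': s1 → s0
End state s0 is not accepting.

No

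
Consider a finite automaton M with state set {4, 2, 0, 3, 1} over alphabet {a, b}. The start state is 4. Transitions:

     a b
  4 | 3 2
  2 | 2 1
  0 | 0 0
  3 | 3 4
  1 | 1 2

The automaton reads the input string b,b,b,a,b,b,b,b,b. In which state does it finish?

4 → 2 → 1 → 2 → 2 → 1 → 2 → 1 → 2 → 1

1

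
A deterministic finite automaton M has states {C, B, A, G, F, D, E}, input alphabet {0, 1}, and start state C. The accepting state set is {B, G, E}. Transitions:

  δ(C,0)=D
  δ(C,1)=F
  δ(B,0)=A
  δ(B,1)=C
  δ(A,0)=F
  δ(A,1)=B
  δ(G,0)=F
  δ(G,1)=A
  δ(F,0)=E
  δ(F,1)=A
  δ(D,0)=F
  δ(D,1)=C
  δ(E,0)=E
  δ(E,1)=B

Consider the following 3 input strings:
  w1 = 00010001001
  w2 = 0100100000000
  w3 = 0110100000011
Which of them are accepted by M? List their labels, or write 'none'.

w2

w1: C → D → F → E → B → A → F → E → B → A → F → A  → end A, rejected
w2: C → D → C → D → F → A → F → E → E → E → E → E → E → E  → end E, accepted
w3: C → D → C → F → E → B → A → F → E → E → E → E → B → C  → end C, rejected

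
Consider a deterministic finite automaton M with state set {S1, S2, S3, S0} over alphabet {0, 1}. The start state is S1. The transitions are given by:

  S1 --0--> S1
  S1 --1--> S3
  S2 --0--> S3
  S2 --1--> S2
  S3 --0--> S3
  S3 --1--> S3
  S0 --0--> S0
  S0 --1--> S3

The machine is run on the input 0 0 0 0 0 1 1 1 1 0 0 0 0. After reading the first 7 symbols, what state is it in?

S1 → S1 → S1 → S1 → S1 → S1 → S3 → S3
After 7 symbols: S3.

S3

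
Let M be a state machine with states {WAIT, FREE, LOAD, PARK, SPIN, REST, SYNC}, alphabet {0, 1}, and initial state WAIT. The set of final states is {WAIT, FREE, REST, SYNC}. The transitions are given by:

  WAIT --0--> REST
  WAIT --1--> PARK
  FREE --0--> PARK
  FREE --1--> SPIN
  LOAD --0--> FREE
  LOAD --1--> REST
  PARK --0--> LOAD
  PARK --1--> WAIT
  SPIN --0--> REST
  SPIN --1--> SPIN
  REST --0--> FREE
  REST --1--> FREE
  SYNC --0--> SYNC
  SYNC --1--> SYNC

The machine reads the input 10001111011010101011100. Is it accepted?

Yes

Trace: WAIT -1-> PARK -0-> LOAD -0-> FREE -0-> PARK -1-> WAIT -1-> PARK -1-> WAIT -1-> PARK -0-> LOAD -1-> REST -1-> FREE -0-> PARK -1-> WAIT -0-> REST -1-> FREE -0-> PARK -1-> WAIT -0-> REST -1-> FREE -1-> SPIN -1-> SPIN -0-> REST -0-> FREE
End state FREE is accepting.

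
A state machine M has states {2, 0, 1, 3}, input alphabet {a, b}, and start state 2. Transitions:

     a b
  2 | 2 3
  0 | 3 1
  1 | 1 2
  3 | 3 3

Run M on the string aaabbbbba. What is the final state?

3

start at 2
read 'a': 2 → 2
read 'a': 2 → 2
read 'a': 2 → 2
read 'b': 2 → 3
read 'b': 3 → 3
read 'b': 3 → 3
read 'b': 3 → 3
read 'b': 3 → 3
read 'a': 3 → 3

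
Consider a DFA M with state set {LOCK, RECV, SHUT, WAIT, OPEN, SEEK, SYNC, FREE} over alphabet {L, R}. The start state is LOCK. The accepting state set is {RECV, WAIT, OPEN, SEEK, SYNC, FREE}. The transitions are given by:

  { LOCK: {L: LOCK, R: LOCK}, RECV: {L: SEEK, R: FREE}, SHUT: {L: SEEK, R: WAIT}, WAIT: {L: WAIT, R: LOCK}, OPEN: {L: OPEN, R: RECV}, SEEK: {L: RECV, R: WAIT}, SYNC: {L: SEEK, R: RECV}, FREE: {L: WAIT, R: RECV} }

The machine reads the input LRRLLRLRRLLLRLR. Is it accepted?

start at LOCK
read 'L': LOCK → LOCK
read 'R': LOCK → LOCK
read 'R': LOCK → LOCK
read 'L': LOCK → LOCK
read 'L': LOCK → LOCK
read 'R': LOCK → LOCK
read 'L': LOCK → LOCK
read 'R': LOCK → LOCK
read 'R': LOCK → LOCK
read 'L': LOCK → LOCK
read 'L': LOCK → LOCK
read 'L': LOCK → LOCK
read 'R': LOCK → LOCK
read 'L': LOCK → LOCK
read 'R': LOCK → LOCK
End state LOCK is not accepting.

No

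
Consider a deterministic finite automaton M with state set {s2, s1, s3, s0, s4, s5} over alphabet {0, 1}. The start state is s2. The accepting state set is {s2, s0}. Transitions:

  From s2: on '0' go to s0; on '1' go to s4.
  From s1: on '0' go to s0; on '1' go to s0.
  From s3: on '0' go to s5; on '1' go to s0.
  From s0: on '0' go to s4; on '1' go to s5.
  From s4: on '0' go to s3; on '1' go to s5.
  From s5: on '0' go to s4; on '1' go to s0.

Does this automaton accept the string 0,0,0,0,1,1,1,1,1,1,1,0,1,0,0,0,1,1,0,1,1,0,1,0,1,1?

Trace: s2 -0-> s0 -0-> s4 -0-> s3 -0-> s5 -1-> s0 -1-> s5 -1-> s0 -1-> s5 -1-> s0 -1-> s5 -1-> s0 -0-> s4 -1-> s5 -0-> s4 -0-> s3 -0-> s5 -1-> s0 -1-> s5 -0-> s4 -1-> s5 -1-> s0 -0-> s4 -1-> s5 -0-> s4 -1-> s5 -1-> s0
End state s0 is accepting.

Yes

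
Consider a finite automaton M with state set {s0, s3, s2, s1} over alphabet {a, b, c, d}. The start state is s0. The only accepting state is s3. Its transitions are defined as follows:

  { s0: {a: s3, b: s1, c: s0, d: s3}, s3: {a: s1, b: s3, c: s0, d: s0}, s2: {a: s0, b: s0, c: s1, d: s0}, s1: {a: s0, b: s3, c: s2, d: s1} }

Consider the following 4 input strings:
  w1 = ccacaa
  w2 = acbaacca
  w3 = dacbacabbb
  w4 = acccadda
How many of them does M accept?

w1: s0 → s0 → s0 → s3 → s0 → s3 → s1  → end s1, rejected
w2: s0 → s3 → s0 → s1 → s0 → s3 → s0 → s0 → s3  → end s3, accepted
w3: s0 → s3 → s1 → s2 → s0 → s3 → s0 → s3 → s3 → s3 → s3  → end s3, accepted
w4: s0 → s3 → s0 → s0 → s0 → s3 → s0 → s3 → s1  → end s1, rejected

2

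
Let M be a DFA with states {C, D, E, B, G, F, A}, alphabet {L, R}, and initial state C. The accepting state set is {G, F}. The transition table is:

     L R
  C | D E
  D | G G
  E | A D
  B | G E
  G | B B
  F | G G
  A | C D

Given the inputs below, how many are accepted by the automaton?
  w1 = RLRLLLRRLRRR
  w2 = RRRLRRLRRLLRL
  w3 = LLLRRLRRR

w1: Trace: C -R-> E -L-> A -R-> D -L-> G -L-> B -L-> G -R-> B -R-> E -L-> A -R-> D -R-> G -R-> B  → end B, rejected
w2: Trace: C -R-> E -R-> D -R-> G -L-> B -R-> E -R-> D -L-> G -R-> B -R-> E -L-> A -L-> C -R-> E -L-> A  → end A, rejected
w3: Trace: C -L-> D -L-> G -L-> B -R-> E -R-> D -L-> G -R-> B -R-> E -R-> D  → end D, rejected

0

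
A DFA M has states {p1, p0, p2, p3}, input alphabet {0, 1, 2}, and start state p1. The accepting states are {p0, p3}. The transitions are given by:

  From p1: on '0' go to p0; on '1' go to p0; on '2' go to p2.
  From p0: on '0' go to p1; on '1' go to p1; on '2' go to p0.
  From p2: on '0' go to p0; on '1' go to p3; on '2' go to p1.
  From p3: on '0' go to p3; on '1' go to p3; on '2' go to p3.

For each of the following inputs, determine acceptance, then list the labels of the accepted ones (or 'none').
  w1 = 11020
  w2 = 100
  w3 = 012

w2

w1: p1 → p0 → p1 → p0 → p0 → p1  → end p1, rejected
w2: p1 → p0 → p1 → p0  → end p0, accepted
w3: p1 → p0 → p1 → p2  → end p2, rejected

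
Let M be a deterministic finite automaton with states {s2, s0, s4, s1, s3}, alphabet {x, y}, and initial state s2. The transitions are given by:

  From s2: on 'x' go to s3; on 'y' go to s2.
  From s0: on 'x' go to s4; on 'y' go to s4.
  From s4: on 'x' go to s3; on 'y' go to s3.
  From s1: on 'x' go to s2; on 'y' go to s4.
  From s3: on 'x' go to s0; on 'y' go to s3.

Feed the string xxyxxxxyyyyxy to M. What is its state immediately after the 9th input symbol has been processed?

s2 → s3 → s0 → s4 → s3 → s0 → s4 → s3 → s3 → s3
After 9 symbols: s3.

s3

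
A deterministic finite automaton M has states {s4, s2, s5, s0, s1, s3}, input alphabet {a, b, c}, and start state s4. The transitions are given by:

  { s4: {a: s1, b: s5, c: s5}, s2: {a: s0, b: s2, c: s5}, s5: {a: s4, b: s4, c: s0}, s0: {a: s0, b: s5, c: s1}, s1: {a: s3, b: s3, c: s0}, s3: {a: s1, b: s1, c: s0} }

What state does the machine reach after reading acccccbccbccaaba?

s1

Trace: s4 -a-> s1 -c-> s0 -c-> s1 -c-> s0 -c-> s1 -c-> s0 -b-> s5 -c-> s0 -c-> s1 -b-> s3 -c-> s0 -c-> s1 -a-> s3 -a-> s1 -b-> s3 -a-> s1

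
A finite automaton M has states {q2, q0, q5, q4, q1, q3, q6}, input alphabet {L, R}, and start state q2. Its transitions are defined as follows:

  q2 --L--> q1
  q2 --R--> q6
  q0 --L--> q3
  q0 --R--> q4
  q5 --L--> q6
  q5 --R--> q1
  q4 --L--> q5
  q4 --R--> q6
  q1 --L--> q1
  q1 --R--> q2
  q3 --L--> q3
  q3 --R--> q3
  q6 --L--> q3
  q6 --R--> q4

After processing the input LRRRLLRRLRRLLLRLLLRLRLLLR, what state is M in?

q3

Trace: q2 -L-> q1 -R-> q2 -R-> q6 -R-> q4 -L-> q5 -L-> q6 -R-> q4 -R-> q6 -L-> q3 -R-> q3 -R-> q3 -L-> q3 -L-> q3 -L-> q3 -R-> q3 -L-> q3 -L-> q3 -L-> q3 -R-> q3 -L-> q3 -R-> q3 -L-> q3 -L-> q3 -L-> q3 -R-> q3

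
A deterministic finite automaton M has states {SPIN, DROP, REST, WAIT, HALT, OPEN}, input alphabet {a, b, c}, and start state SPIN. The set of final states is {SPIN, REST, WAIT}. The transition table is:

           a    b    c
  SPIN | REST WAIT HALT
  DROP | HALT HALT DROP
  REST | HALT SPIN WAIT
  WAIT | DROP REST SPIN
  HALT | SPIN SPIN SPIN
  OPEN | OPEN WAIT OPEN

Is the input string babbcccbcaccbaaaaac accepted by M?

Yes

Trace: SPIN -b-> WAIT -a-> DROP -b-> HALT -b-> SPIN -c-> HALT -c-> SPIN -c-> HALT -b-> SPIN -c-> HALT -a-> SPIN -c-> HALT -c-> SPIN -b-> WAIT -a-> DROP -a-> HALT -a-> SPIN -a-> REST -a-> HALT -c-> SPIN
End state SPIN is accepting.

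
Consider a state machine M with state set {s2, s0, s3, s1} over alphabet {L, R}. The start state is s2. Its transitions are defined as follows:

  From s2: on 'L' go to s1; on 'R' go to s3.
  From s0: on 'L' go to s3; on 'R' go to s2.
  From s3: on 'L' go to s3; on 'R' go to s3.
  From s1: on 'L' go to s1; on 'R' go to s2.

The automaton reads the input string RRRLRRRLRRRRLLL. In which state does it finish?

s2 → s3 → s3 → s3 → s3 → s3 → s3 → s3 → s3 → s3 → s3 → s3 → s3 → s3 → s3 → s3

s3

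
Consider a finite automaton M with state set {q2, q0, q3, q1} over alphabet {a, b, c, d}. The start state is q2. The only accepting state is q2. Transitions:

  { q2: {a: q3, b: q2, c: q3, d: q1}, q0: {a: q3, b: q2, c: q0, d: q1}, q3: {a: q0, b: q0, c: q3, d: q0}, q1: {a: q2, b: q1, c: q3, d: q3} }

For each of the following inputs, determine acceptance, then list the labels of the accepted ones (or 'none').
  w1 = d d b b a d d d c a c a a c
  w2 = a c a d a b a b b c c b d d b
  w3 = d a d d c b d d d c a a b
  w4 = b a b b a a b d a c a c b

w1: Trace: q2 -d-> q1 -d-> q3 -b-> q0 -b-> q2 -a-> q3 -d-> q0 -d-> q1 -d-> q3 -c-> q3 -a-> q0 -c-> q0 -a-> q3 -a-> q0 -c-> q0  → end q0, rejected
w2: Trace: q2 -a-> q3 -c-> q3 -a-> q0 -d-> q1 -a-> q2 -b-> q2 -a-> q3 -b-> q0 -b-> q2 -c-> q3 -c-> q3 -b-> q0 -d-> q1 -d-> q3 -b-> q0  → end q0, rejected
w3: Trace: q2 -d-> q1 -a-> q2 -d-> q1 -d-> q3 -c-> q3 -b-> q0 -d-> q1 -d-> q3 -d-> q0 -c-> q0 -a-> q3 -a-> q0 -b-> q2  → end q2, accepted
w4: Trace: q2 -b-> q2 -a-> q3 -b-> q0 -b-> q2 -a-> q3 -a-> q0 -b-> q2 -d-> q1 -a-> q2 -c-> q3 -a-> q0 -c-> q0 -b-> q2  → end q2, accepted

w3, w4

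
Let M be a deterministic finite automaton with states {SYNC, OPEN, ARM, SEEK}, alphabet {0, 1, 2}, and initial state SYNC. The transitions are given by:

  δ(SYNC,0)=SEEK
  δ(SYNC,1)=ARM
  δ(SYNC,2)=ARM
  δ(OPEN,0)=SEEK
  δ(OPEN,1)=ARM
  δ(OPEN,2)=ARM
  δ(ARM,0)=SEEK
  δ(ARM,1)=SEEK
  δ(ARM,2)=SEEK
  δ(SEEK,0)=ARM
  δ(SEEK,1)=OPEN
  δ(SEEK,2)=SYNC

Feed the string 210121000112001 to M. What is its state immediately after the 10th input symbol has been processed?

start at SYNC
read '2': SYNC → ARM
read '1': ARM → SEEK
read '0': SEEK → ARM
read '1': ARM → SEEK
read '2': SEEK → SYNC
read '1': SYNC → ARM
read '0': ARM → SEEK
read '0': SEEK → ARM
read '0': ARM → SEEK
read '1': SEEK → OPEN
After 10 symbols: OPEN.

OPEN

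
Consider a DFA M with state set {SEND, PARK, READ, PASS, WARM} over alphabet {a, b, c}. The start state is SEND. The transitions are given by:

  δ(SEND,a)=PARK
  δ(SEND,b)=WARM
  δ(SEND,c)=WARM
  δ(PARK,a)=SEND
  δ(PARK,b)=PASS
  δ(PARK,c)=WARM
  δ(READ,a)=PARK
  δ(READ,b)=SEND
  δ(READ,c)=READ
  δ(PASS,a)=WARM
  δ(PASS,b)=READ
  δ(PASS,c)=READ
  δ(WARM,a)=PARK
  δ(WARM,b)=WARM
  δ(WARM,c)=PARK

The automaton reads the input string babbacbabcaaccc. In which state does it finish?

WARM

SEND → WARM → PARK → PASS → READ → PARK → WARM → WARM → PARK → PASS → READ → PARK → SEND → WARM → PARK → WARM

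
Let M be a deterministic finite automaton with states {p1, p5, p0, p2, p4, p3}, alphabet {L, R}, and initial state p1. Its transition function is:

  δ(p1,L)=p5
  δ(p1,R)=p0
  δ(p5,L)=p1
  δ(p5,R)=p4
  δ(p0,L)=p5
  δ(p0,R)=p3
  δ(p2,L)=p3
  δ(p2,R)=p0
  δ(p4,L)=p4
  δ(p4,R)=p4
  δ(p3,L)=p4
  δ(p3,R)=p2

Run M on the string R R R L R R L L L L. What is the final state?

p1

start at p1
read 'R': p1 → p0
read 'R': p0 → p3
read 'R': p3 → p2
read 'L': p2 → p3
read 'R': p3 → p2
read 'R': p2 → p0
read 'L': p0 → p5
read 'L': p5 → p1
read 'L': p1 → p5
read 'L': p5 → p1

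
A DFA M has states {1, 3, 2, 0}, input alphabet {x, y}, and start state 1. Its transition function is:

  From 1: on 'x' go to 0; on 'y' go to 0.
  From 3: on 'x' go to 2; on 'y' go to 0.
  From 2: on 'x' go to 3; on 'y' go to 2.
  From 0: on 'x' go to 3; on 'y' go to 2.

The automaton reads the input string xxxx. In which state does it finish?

3

Trace: 1 -x-> 0 -x-> 3 -x-> 2 -x-> 3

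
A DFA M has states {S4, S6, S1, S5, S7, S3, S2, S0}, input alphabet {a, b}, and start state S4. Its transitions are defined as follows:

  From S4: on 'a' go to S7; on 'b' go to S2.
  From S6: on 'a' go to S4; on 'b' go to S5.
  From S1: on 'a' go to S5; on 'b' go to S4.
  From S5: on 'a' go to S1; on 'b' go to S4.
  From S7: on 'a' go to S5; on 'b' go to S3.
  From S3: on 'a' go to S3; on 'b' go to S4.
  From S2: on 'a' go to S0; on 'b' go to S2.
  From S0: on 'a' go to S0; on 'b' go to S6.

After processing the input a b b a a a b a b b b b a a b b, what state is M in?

S5

S4 → S7 → S3 → S4 → S7 → S5 → S1 → S4 → S7 → S3 → S4 → S2 → S2 → S0 → S0 → S6 → S5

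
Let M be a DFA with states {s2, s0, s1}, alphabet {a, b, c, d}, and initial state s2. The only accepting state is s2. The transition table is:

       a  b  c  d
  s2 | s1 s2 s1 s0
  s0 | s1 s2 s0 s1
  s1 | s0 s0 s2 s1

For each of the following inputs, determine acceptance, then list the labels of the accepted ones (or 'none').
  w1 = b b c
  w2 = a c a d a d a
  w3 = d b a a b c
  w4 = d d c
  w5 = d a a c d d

w1: s2 → s2 → s2 → s1  → end s1, rejected
w2: s2 → s1 → s2 → s1 → s1 → s0 → s1 → s0  → end s0, rejected
w3: s2 → s0 → s2 → s1 → s0 → s2 → s1  → end s1, rejected
w4: s2 → s0 → s1 → s2  → end s2, accepted
w5: s2 → s0 → s1 → s0 → s0 → s1 → s1  → end s1, rejected

w4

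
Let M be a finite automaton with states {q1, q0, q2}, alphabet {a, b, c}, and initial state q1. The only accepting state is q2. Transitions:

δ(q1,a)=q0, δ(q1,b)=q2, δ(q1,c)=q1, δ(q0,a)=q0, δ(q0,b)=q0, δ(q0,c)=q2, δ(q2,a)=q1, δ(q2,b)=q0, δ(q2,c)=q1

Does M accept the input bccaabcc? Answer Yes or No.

start at q1
read 'b': q1 → q2
read 'c': q2 → q1
read 'c': q1 → q1
read 'a': q1 → q0
read 'a': q0 → q0
read 'b': q0 → q0
read 'c': q0 → q2
read 'c': q2 → q1
End state q1 is not accepting.

No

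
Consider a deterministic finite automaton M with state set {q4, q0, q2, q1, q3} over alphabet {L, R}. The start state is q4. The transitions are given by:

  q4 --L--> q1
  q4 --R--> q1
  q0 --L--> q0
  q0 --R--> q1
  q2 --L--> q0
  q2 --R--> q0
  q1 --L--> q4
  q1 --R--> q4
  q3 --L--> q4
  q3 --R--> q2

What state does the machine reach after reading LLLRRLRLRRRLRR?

q4

Trace: q4 -L-> q1 -L-> q4 -L-> q1 -R-> q4 -R-> q1 -L-> q4 -R-> q1 -L-> q4 -R-> q1 -R-> q4 -R-> q1 -L-> q4 -R-> q1 -R-> q4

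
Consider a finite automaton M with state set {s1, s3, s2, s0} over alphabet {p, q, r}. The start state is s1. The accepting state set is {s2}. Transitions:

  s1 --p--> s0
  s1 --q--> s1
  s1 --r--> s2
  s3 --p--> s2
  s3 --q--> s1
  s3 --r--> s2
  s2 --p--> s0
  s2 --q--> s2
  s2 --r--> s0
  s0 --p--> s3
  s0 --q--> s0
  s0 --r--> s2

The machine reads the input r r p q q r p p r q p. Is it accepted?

s1 → s2 → s0 → s3 → s1 → s1 → s2 → s0 → s3 → s2 → s2 → s0
End state s0 is not accepting.

No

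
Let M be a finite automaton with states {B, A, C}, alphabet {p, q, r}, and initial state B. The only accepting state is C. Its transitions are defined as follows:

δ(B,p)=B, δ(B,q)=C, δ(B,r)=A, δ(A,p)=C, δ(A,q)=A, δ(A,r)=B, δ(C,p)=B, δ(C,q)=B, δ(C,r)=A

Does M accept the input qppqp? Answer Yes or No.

Trace: B -q-> C -p-> B -p-> B -q-> C -p-> B
End state B is not accepting.

No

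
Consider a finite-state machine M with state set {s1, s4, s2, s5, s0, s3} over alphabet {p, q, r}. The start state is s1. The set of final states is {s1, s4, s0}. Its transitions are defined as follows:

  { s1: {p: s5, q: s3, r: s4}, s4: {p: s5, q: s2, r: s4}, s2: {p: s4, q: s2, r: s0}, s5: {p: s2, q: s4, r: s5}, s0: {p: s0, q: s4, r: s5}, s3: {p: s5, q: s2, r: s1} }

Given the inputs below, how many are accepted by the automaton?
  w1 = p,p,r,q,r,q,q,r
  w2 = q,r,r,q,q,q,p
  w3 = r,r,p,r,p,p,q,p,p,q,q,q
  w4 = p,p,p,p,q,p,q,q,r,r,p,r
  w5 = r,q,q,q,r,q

w1:
  start at s1
  read 'p': s1 → s5
  read 'p': s5 → s2
  read 'r': s2 → s0
  read 'q': s0 → s4
  read 'r': s4 → s4
  read 'q': s4 → s2
  read 'q': s2 → s2
  read 'r': s2 → s0
  end s0, accepted
w2:
  start at s1
  read 'q': s1 → s3
  read 'r': s3 → s1
  read 'r': s1 → s4
  read 'q': s4 → s2
  read 'q': s2 → s2
  read 'q': s2 → s2
  read 'p': s2 → s4
  end s4, accepted
w3:
  start at s1
  read 'r': s1 → s4
  read 'r': s4 → s4
  read 'p': s4 → s5
  read 'r': s5 → s5
  read 'p': s5 → s2
  read 'p': s2 → s4
  read 'q': s4 → s2
  read 'p': s2 → s4
  read 'p': s4 → s5
  read 'q': s5 → s4
  read 'q': s4 → s2
  read 'q': s2 → s2
  end s2, rejected
w4:
  start at s1
  read 'p': s1 → s5
  read 'p': s5 → s2
  read 'p': s2 → s4
  read 'p': s4 → s5
  read 'q': s5 → s4
  read 'p': s4 → s5
  read 'q': s5 → s4
  read 'q': s4 → s2
  read 'r': s2 → s0
  read 'r': s0 → s5
  read 'p': s5 → s2
  read 'r': s2 → s0
  end s0, accepted
w5:
  start at s1
  read 'r': s1 → s4
  read 'q': s4 → s2
  read 'q': s2 → s2
  read 'q': s2 → s2
  read 'r': s2 → s0
  read 'q': s0 → s4
  end s4, accepted

4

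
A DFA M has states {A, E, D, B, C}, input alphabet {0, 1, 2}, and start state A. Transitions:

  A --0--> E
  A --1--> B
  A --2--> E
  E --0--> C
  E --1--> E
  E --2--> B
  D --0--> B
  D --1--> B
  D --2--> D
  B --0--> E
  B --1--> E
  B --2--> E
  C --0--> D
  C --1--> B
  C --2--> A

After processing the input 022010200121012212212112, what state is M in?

B

start at A
read '0': A → E
read '2': E → B
read '2': B → E
read '0': E → C
read '1': C → B
read '0': B → E
read '2': E → B
read '0': B → E
read '0': E → C
read '1': C → B
read '2': B → E
read '1': E → E
read '0': E → C
read '1': C → B
read '2': B → E
read '2': E → B
read '1': B → E
read '2': E → B
read '2': B → E
read '1': E → E
read '2': E → B
read '1': B → E
read '1': E → E
read '2': E → B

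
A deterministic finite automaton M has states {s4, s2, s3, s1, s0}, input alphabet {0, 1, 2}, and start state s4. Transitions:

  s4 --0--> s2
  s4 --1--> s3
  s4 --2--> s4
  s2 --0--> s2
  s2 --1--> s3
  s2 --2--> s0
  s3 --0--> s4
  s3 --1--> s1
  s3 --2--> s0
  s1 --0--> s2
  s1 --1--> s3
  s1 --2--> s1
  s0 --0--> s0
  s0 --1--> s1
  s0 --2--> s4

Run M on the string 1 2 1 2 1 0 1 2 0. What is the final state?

s0

start at s4
read '1': s4 → s3
read '2': s3 → s0
read '1': s0 → s1
read '2': s1 → s1
read '1': s1 → s3
read '0': s3 → s4
read '1': s4 → s3
read '2': s3 → s0
read '0': s0 → s0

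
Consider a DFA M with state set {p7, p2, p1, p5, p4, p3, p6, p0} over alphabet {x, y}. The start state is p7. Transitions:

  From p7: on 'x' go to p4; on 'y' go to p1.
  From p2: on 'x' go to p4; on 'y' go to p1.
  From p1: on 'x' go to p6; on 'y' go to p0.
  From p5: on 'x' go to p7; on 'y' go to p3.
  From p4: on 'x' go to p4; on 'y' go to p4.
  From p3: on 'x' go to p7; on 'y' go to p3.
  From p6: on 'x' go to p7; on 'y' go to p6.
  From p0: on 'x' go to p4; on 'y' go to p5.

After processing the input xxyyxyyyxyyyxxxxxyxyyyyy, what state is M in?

p4

Trace: p7 -x-> p4 -x-> p4 -y-> p4 -y-> p4 -x-> p4 -y-> p4 -y-> p4 -y-> p4 -x-> p4 -y-> p4 -y-> p4 -y-> p4 -x-> p4 -x-> p4 -x-> p4 -x-> p4 -x-> p4 -y-> p4 -x-> p4 -y-> p4 -y-> p4 -y-> p4 -y-> p4 -y-> p4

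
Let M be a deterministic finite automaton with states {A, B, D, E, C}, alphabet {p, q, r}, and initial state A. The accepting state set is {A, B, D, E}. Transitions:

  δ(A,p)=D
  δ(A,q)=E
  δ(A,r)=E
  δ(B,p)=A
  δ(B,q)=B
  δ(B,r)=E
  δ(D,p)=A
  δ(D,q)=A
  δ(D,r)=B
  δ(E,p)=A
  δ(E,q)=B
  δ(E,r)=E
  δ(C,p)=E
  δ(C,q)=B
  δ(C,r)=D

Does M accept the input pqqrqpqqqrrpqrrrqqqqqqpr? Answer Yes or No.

start at A
read 'p': A → D
read 'q': D → A
read 'q': A → E
read 'r': E → E
read 'q': E → B
read 'p': B → A
read 'q': A → E
read 'q': E → B
read 'q': B → B
read 'r': B → E
read 'r': E → E
read 'p': E → A
read 'q': A → E
read 'r': E → E
read 'r': E → E
read 'r': E → E
read 'q': E → B
read 'q': B → B
read 'q': B → B
read 'q': B → B
read 'q': B → B
read 'q': B → B
read 'p': B → A
read 'r': A → E
End state E is accepting.

Yes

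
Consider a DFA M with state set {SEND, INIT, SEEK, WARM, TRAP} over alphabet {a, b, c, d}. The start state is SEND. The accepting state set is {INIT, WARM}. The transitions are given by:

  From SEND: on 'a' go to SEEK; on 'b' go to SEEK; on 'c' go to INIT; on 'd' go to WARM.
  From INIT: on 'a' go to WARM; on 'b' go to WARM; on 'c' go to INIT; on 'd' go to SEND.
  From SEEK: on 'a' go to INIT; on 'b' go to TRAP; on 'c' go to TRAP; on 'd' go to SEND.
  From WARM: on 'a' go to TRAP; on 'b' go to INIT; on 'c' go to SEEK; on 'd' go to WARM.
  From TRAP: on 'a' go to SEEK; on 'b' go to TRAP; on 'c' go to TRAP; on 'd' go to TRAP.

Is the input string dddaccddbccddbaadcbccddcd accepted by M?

No

start at SEND
read 'd': SEND → WARM
read 'd': WARM → WARM
read 'd': WARM → WARM
read 'a': WARM → TRAP
read 'c': TRAP → TRAP
read 'c': TRAP → TRAP
read 'd': TRAP → TRAP
read 'd': TRAP → TRAP
read 'b': TRAP → TRAP
read 'c': TRAP → TRAP
read 'c': TRAP → TRAP
read 'd': TRAP → TRAP
read 'd': TRAP → TRAP
read 'b': TRAP → TRAP
read 'a': TRAP → SEEK
read 'a': SEEK → INIT
read 'd': INIT → SEND
read 'c': SEND → INIT
read 'b': INIT → WARM
read 'c': WARM → SEEK
read 'c': SEEK → TRAP
read 'd': TRAP → TRAP
read 'd': TRAP → TRAP
read 'c': TRAP → TRAP
read 'd': TRAP → TRAP
End state TRAP is not accepting.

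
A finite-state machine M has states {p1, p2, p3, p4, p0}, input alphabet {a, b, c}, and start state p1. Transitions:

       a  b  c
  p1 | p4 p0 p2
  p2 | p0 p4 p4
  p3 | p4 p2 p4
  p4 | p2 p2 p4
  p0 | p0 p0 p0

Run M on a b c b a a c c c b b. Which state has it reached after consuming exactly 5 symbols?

Trace: p1 -a-> p4 -b-> p2 -c-> p4 -b-> p2 -a-> p0
After 5 symbols: p0.

p0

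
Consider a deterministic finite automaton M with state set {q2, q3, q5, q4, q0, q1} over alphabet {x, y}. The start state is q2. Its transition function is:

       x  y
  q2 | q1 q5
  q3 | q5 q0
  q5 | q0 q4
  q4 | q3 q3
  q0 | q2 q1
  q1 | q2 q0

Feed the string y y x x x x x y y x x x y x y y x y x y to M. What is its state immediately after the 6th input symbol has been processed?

start at q2
read 'y': q2 → q5
read 'y': q5 → q4
read 'x': q4 → q3
read 'x': q3 → q5
read 'x': q5 → q0
read 'x': q0 → q2
After 6 symbols: q2.

q2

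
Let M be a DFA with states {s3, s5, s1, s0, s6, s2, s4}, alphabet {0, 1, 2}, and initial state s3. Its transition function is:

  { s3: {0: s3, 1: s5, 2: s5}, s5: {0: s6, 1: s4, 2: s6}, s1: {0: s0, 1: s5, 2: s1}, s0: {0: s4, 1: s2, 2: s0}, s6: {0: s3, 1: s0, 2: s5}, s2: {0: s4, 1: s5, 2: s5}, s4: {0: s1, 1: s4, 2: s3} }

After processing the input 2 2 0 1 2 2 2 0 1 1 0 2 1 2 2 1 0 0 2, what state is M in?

s0

start at s3
read '2': s3 → s5
read '2': s5 → s6
read '0': s6 → s3
read '1': s3 → s5
read '2': s5 → s6
read '2': s6 → s5
read '2': s5 → s6
read '0': s6 → s3
read '1': s3 → s5
read '1': s5 → s4
read '0': s4 → s1
read '2': s1 → s1
read '1': s1 → s5
read '2': s5 → s6
read '2': s6 → s5
read '1': s5 → s4
read '0': s4 → s1
read '0': s1 → s0
read '2': s0 → s0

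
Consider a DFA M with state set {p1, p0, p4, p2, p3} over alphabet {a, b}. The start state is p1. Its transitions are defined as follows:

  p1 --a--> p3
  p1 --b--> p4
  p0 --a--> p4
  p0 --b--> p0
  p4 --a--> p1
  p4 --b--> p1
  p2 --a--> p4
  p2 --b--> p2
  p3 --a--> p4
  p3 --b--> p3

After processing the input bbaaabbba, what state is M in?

Trace: p1 -b-> p4 -b-> p1 -a-> p3 -a-> p4 -a-> p1 -b-> p4 -b-> p1 -b-> p4 -a-> p1

p1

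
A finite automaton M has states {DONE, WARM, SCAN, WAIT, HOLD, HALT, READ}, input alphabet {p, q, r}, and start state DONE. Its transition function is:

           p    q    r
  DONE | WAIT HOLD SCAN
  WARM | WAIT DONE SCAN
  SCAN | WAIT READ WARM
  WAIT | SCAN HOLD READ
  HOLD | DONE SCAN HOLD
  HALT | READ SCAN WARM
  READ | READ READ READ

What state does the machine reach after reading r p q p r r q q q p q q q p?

READ

DONE → SCAN → WAIT → HOLD → DONE → SCAN → WARM → DONE → HOLD → SCAN → WAIT → HOLD → SCAN → READ → READ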